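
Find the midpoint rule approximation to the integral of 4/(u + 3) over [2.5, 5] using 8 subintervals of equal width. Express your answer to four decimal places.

1.4985

Δu = (5 − 2.5)/8 = 0.3125.
Midpoints: 2.65625, 2.96875, 3.28125, 3.59375, 3.90625, 4.21875, 4.53125, 4.84375.
f(2.65625) = 128/181, f(2.96875) = 128/191, f(3.28125) = 128/201, f(3.59375) = 128/211, f(3.90625) = 128/221, f(4.21875) = 128/231, f(4.53125) = 128/241, f(4.84375) = 128/251.
Sum = Δu · [f(2.65625) + f(2.96875) + f(3.28125) + ...].
Sum ≈ 1.4985.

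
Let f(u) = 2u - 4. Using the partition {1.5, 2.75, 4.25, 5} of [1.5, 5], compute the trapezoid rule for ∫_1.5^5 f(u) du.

8.75

Subinterval widths: 1.25, 1.5, 0.75.
f(1.5) = -1, f(2.75) = 1.5, f(4.25) = 4.5, f(5) = 6.
On each subinterval the trapezoid contributes (Δu_i/2)·[f(u_{i-1}) + f(u_i)].
Sum = 8.75.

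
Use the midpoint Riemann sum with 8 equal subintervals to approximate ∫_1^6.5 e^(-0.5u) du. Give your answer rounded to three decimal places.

Δu = (6.5 − 1)/8 = 0.6875.
Midpoints: 1.34375, 2.03125, 2.71875, 3.40625, 4.09375, 4.78125, 5.46875, 6.15625.
f(1.34375) ≈ 0.511, f(2.03125) ≈ 0.362, f(2.71875) ≈ 0.257, f(3.40625) ≈ 0.182, f(4.09375) ≈ 0.129, f(4.78125) ≈ 0.092, f(5.46875) ≈ 0.065, f(6.15625) ≈ 0.046.
Sum = Δu · [f(1.34375) + f(2.03125) + f(2.71875) + ...].
Sum ≈ 1.130.

1.130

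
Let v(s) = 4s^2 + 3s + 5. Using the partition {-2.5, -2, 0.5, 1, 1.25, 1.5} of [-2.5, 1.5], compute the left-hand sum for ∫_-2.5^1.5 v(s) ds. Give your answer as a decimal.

59.25

Subinterval widths: 0.5, 2.5, 0.5, 0.25, 0.25.
Left endpoints: -2.5, -2, 0.5, 1, 1.25.
v(-2.5) = 22.5, v(-2) = 15, v(0.5) = 7.5, v(1) = 12, v(1.25) = 15.
Sum = Σ Δs_i · v(s_i).
Sum = 59.25.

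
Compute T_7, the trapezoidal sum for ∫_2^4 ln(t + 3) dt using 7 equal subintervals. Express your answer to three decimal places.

Δt = (4 − 2)/7 = 2/7.
f(2) ≈ 1.609, f(16/7) ≈ 1.665, f(18/7) ≈ 1.718, f(20/7) ≈ 1.768, f(22/7) ≈ 1.815, f(24/7) ≈ 1.861, f(26/7) ≈ 1.904, f(4) ≈ 1.946.
T_7 = (Δt/2)·[f(t_0) + 2f(t_1) + ... + 2f(t_{6}) + f(t_7)].
Sum ≈ 3.574.

3.574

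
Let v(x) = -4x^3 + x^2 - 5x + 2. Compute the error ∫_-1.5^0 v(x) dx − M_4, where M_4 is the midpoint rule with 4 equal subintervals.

0.17578125

Exact integral: ∫_-1.5^0 v(x) dx = 14.8125.
M_4 = 14.63671875.
Error = 14.8125 − 14.63671875 = 0.17578125.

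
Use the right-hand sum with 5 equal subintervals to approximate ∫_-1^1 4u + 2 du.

Δu = (1 − (-1))/5 = 0.4.
Right endpoints: -0.6, -0.2, 0.2, 0.6, 1.
f(-0.6) = -0.4, f(-0.2) = 1.2, f(0.2) = 2.8, f(0.6) = 4.4, f(1) = 6.
Sum = Δu · [f(-0.6) + f(-0.2) + f(0.2) + f(0.6) + f(1)].
Sum = 5.6.

5.6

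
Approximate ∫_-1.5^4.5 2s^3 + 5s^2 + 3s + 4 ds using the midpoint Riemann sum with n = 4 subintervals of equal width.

Δs = (4.5 − (-1.5))/4 = 1.5.
Midpoints: -0.75, 0.75, 2.25, 3.75.
f(-0.75) = 3.71875, f(0.75) = 9.90625, f(2.25) = 58.84375, f(3.75) = 191.03125.
Sum = Δs · [f(-0.75) + f(0.75) + f(2.25) + f(3.75)].
Sum = 395.25.

395.25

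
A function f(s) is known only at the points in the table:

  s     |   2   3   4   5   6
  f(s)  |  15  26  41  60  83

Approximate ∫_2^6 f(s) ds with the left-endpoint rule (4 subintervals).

142

Δs = 1.
Sum = 1·[15 + 26 + 41 + 60] = 142.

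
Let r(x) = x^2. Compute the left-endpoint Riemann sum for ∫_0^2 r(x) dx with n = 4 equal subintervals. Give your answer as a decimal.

1.75

Δx = (2 − 0)/4 = 0.5.
Left endpoints: 0, 0.5, 1, 1.5.
r(0) = 0, r(0.5) = 0.25, r(1) = 1, r(1.5) = 2.25.
Sum = Δx · [r(0) + r(0.5) + r(1) + r(1.5)].
Sum = 1.75.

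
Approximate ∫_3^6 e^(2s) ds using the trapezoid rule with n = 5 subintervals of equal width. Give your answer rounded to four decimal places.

Δs = (6 − 3)/5 = 0.6.
f(3) ≈ 403.4288, f(3.6) ≈ 1339.4308, f(4.2) ≈ 4447.0667, f(4.8) ≈ 14764.7816, f(5.4) ≈ 49020.8011, f(6) ≈ 162754.7914.
T_5 = (Δs/2)·[f(s_0) + 2f(s_1) + ... + 2f(s_{4}) + f(s_5)].
Sum ≈ 90690.7142.

90690.7142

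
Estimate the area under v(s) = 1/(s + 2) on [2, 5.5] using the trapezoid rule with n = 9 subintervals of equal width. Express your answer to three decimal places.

0.629

Δs = (5.5 − 2)/9 = 7/18.
v(2) = 0.25, v(43/18) = 18/79, v(25/9) = 9/43, v(19/6) = 6/31, v(32/9) = 0.18, v(71/18) = 18/107, v(13/3) = 3/19, v(85/18) = 18/121, v(46/9) = 0.140625, v(5.5) = 2/15.
T_9 = (Δs/2)·[v(s_0) + 2v(s_1) + ... + 2v(s_{8}) + v(s_9)].
Sum ≈ 0.629.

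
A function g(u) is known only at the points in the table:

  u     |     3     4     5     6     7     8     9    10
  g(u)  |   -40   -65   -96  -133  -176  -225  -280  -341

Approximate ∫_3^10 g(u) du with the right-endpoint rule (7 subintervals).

-1316

Δu = 1.
Sum = 1·[(-65) + (-96) + (-133) + (-176) + (-225) + (-280) + (-341)] = -1316.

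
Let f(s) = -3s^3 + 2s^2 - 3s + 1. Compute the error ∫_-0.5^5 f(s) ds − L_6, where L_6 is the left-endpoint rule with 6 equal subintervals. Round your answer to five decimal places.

Exact integral: ∫_-0.5^5 f(s) ds ≈ -416.9114583.
L_6 ≈ -274.0467303.
Error ≈ -416.9114583 − (-274.0467303) ≈ -142.86473.

-142.86473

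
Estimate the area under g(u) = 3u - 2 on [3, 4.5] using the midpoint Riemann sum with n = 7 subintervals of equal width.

13.875

Δu = (4.5 − 3)/7 = 3/14.
Midpoints: 87/28, 93/28, 99/28, 3.75, 111/28, 117/28, 123/28.
g(87/28) = 205/28, g(93/28) = 223/28, g(99/28) = 241/28, g(3.75) = 9.25, g(111/28) = 277/28, g(117/28) = 295/28, g(123/28) = 313/28.
Sum = Δu · [g(87/28) + g(93/28) + g(99/28) + ...].
Sum = 13.875.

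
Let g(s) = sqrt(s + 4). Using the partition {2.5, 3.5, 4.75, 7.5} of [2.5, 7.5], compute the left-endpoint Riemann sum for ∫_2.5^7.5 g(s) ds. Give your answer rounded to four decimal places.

14.1074

Subinterval widths: 1, 1.25, 2.75.
Left endpoints: 2.5, 3.5, 4.75.
g(2.5) ≈ 2.5495, g(3.5) ≈ 2.7386, g(4.75) ≈ 2.9580.
Sum = Σ Δs_i · g(s_i).
Sum ≈ 14.1074.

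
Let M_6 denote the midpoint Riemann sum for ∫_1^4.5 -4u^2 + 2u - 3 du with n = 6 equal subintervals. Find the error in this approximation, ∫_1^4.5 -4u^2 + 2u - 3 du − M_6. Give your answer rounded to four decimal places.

-0.3970

Exact integral: ∫_1^4.5 f(u) du ≈ -111.416667.
M_6 ≈ -111.019676.
Error ≈ -111.416667 − (-111.019676) ≈ -0.3970.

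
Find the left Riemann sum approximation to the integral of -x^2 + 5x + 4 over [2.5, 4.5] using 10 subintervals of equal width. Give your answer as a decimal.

18.22

Δx = (4.5 − 2.5)/10 = 0.2.
Left endpoints: 2.5, 2.7, 2.9, 3.1, 3.3, 3.5, 3.7, 3.9, 4.1, 4.3.
f(2.5) = 10.25, f(2.7) = 10.21, f(2.9) = 10.09, f(3.1) = 9.89, f(3.3) = 9.61, f(3.5) = 9.25, f(3.7) = 8.81, f(3.9) = 8.29, f(4.1) = 7.69, f(4.3) = 7.01.
Sum = Δx · [f(2.5) + f(2.7) + f(2.9) + ...].
Sum = 18.22.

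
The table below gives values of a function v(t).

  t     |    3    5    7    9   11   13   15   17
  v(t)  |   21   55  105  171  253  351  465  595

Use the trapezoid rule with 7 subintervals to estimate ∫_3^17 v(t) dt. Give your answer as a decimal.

Δt = 2.
T_7 = (2/2)·[21 + 2·55 + 2·105 + 2·171 + 2·253 + 2·351 + 2·465 + 595] = 3416.

3416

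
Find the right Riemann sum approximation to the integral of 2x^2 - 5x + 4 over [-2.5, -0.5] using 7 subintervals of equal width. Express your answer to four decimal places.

30.2449

Δx = (-0.5 − (-2.5))/7 = 2/7.
Right endpoints: -31/14, -27/14, -23/14, -19/14, -15/14, -11/14, -0.5.
f(-31/14) = 1219/49, f(-27/14) = 1033/49, f(-23/14) = 863/49, f(-19/14) = 709/49, f(-15/14) = 571/49, f(-11/14) = 449/49, f(-0.5) = 7.
Sum = Δx · [f(-31/14) + f(-27/14) + f(-23/14) + ...].
Sum ≈ 30.2449.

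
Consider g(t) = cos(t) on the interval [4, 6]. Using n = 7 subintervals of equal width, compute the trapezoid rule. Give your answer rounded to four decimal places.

0.4741

Δt = (6 − 4)/7 = 2/7.
g(4) ≈ -0.6536, g(30/7) ≈ -0.4138, g(32/7) ≈ -0.1405, g(34/7) ≈ 0.1442, g(36/7) ≈ 0.4173, g(38/7) ≈ 0.6565, g(40/7) ≈ 0.8425, g(6) ≈ 0.9602.
T_7 = (Δt/2)·[g(t_0) + 2g(t_1) + ... + 2g(t_{6}) + g(t_7)].
Sum ≈ 0.4741.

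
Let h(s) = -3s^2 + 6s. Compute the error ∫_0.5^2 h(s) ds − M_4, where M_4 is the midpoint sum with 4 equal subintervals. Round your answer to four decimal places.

Exact integral: ∫_0.5^2 h(s) ds = 3.375.
M_4 ≈ 3.427734.
Error ≈ 3.375 − 3.427734 ≈ -0.0527.

-0.0527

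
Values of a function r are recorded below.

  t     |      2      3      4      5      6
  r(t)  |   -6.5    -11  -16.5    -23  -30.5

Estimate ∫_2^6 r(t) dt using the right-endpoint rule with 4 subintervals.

-81

Δt = 1.
Sum = 1·[(-11) + (-16.5) + (-23) + (-30.5)] = -81.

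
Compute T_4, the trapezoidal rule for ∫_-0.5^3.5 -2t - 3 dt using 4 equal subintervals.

-24

Δt = (3.5 − (-0.5))/4 = 1.
f(-0.5) = -2, f(0.5) = -4, f(1.5) = -6, f(2.5) = -8, f(3.5) = -10.
T_4 = (Δt/2)·[f(t_0) + 2f(t_1) + 2f(t_2) + 2f(t_3) + f(t_4)].
Sum = -24.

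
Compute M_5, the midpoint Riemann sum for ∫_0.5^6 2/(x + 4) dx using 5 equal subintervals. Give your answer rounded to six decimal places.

1.593093

Δx = (6 − 0.5)/5 = 1.1.
Midpoints: 1.05, 2.15, 3.25, 4.35, 5.45.
f(1.05) = 40/101, f(2.15) = 40/123, f(3.25) = 8/29, f(4.35) = 40/167, f(5.45) = 40/189.
Sum = Δx · [f(1.05) + f(2.15) + f(3.25) + f(4.35) + f(5.45)].
Sum ≈ 1.593093.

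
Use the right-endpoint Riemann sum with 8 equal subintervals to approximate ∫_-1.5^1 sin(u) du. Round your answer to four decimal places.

-0.1784

Δu = (1 − (-1.5))/8 = 0.3125.
Right endpoints: -1.1875, -0.875, -0.5625, -0.25, 0.0625, 0.375, 0.6875, 1.
f(-1.1875) ≈ -0.9274, f(-0.875) ≈ -0.7675, f(-0.5625) ≈ -0.5333, f(-0.25) ≈ -0.2474, f(0.0625) ≈ 0.0625, f(0.375) ≈ 0.3663, f(0.6875) ≈ 0.6346, f(1) ≈ 0.8415.
Sum = Δu · [f(-1.1875) + f(-0.875) + f(-0.5625) + ...].
Sum ≈ -0.1784.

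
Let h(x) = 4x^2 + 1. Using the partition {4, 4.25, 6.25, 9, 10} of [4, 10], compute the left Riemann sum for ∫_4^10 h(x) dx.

Subinterval widths: 0.25, 2, 2.75, 1.
Left endpoints: 4, 4.25, 6.25, 9.
h(4) = 65, h(4.25) = 73.25, h(6.25) = 157.25, h(9) = 325.
Sum = Σ Δx_i · h(x_i).
Sum = 920.1875.

920.1875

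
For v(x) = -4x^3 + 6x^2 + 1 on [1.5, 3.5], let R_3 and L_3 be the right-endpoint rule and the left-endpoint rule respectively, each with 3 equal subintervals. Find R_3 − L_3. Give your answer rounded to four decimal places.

-65.3333

R_3 ≈ -100.222222.
L_3 ≈ -34.888889.
R_3 − L_3 ≈ -65.3333.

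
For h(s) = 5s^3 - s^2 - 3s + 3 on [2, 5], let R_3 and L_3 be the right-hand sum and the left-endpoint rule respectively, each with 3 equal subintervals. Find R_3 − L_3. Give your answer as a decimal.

555

R_3 = 1003.
L_3 = 448.
R_3 − L_3 = 555.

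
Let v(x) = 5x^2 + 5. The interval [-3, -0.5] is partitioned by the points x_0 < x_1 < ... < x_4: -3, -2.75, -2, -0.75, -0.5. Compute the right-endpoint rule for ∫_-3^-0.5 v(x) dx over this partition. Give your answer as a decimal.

40.78125

Subinterval widths: 0.25, 0.75, 1.25, 0.25.
Right endpoints: -2.75, -2, -0.75, -0.5.
v(-2.75) = 42.8125, v(-2) = 25, v(-0.75) = 7.8125, v(-0.5) = 6.25.
Sum = Σ Δx_i · v(x_i).
Sum = 40.78125.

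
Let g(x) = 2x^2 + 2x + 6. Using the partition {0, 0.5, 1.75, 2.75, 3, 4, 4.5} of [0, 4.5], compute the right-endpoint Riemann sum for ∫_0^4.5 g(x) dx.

131.15625

Subinterval widths: 0.5, 1.25, 1, 0.25, 1, 0.5.
Right endpoints: 0.5, 1.75, 2.75, 3, 4, 4.5.
g(0.5) = 7.5, g(1.75) = 15.625, g(2.75) = 26.625, g(3) = 30, g(4) = 46, g(4.5) = 55.5.
Sum = Σ Δx_i · g(x_i).
Sum = 131.15625.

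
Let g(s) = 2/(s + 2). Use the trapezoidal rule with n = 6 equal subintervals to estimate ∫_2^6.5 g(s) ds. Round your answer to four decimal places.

1.5121

Δs = (6.5 − 2)/6 = 0.75.
g(2) = 0.5, g(2.75) = 8/19, g(3.5) = 4/11, g(4.25) = 0.32, g(5) = 2/7, g(5.75) = 8/31, g(6.5) = 4/17.
T_6 = (Δs/2)·[g(s_0) + 2g(s_1) + ... + 2g(s_{5}) + g(s_6)].
Sum ≈ 1.5121.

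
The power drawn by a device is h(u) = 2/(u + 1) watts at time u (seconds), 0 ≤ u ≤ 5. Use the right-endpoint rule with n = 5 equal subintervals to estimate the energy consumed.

Δu = (5 − 0)/5 = 1.
Right endpoints: 1, 2, 3, 4, 5.
h(1) = 1, h(2) = 2/3, h(3) = 0.5, h(4) = 0.4, h(5) = 1/3.
Sum = Δu · [h(1) + h(2) + h(3) + h(4) + h(5)].
Sum = 2.9.

2.9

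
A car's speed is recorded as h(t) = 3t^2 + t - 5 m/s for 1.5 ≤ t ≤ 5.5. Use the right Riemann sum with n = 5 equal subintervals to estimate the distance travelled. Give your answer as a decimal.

Δt = (5.5 − 1.5)/5 = 0.8.
Right endpoints: 2.3, 3.1, 3.9, 4.7, 5.5.
h(2.3) = 13.17, h(3.1) = 26.93, h(3.9) = 44.53, h(4.7) = 65.97, h(5.5) = 91.25.
Sum = Δt · [h(2.3) + h(3.1) + h(3.9) + h(4.7) + h(5.5)].
Sum = 193.48.

193.48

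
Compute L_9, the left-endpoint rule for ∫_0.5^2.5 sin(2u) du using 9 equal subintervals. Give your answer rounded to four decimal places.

0.3262

Δu = (2.5 − 0.5)/9 = 2/9.
Left endpoints: 0.5, 13/18, 17/18, 7/6, 25/18, 29/18, 11/6, 37/18, 41/18.
f(0.5) ≈ 0.8415, f(13/18) ≈ 0.9920, f(17/18) ≈ 0.9498, f(7/6) ≈ 0.7231, f(25/18) ≈ 0.3558, f(29/18) ≈ -0.0805, f(11/6) ≈ -0.5013, f(37/18) ≈ -0.8246, f(41/18) ≈ -0.9877.
Sum = Δu · [f(0.5) + f(13/18) + f(17/18) + ...].
Sum ≈ 0.3262.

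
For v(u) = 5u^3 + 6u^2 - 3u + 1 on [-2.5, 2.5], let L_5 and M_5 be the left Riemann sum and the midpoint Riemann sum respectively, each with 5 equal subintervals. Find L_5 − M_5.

-63.125

L_5 = 1.875.
M_5 = 65.
L_5 − M_5 = -63.125.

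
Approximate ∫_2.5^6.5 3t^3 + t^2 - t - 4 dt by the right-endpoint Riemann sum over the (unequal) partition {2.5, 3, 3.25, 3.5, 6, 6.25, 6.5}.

2190.6328125

Subinterval widths: 0.5, 0.25, 0.25, 2.5, 0.25, 0.25.
Right endpoints: 3, 3.25, 3.5, 6, 6.25, 6.5.
f(3) = 83, f(3.25) = 106.296875, f(3.5) = 133.375, f(6) = 674, f(6.25) = 761.234375, f(6.5) = 855.625.
Sum = Σ Δt_i · f(t_i).
Sum = 2190.6328125.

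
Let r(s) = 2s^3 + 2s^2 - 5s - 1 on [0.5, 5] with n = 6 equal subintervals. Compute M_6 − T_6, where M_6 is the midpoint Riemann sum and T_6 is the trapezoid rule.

-11.70703125

M_6 = 325.44140625.
T_6 = 337.1484375.
M_6 − T_6 = -11.70703125.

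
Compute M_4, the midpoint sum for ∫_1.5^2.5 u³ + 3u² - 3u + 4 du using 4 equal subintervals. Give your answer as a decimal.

Δu = (2.5 − 1.5)/4 = 0.25.
Midpoints: 1.625, 1.875, 2.125, 2.375.
f(1.625) = 5805/512, f(1.875) = 7943/512, f(2.125) = 10633/512, f(2.375) = 13923/512.
Sum = Δu · [f(1.625) + f(1.875) + f(2.125) + f(2.375)].
Sum = 18.703125.

18.703125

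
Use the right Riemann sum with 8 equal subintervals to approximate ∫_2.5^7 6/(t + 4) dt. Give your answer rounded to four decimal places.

3.0528

Δt = (7 − 2.5)/8 = 0.5625.
Right endpoints: 3.0625, 3.625, 4.1875, 4.75, 5.3125, 5.875, 6.4375, 7.
f(3.0625) = 96/113, f(3.625) = 48/61, f(4.1875) = 96/131, f(4.75) = 24/35, f(5.3125) = 96/149, f(5.875) = 48/79, f(6.4375) = 96/167, f(7) = 6/11.
Sum = Δt · [f(3.0625) + f(3.625) + f(4.1875) + ...].
Sum ≈ 3.0528.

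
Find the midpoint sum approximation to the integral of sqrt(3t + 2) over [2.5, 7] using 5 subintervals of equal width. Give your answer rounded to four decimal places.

Δt = (7 − 2.5)/5 = 0.9.
Midpoints: 2.95, 3.85, 4.75, 5.65, 6.55.
f(2.95) ≈ 3.2939, f(3.85) ≈ 3.6810, f(4.75) ≈ 4.0311, f(5.65) ≈ 4.3532, f(6.55) ≈ 4.6530.
Sum = Δt · [f(2.95) + f(3.85) + f(4.75) + f(5.65) + f(6.55)].
Sum ≈ 18.0110.

18.0110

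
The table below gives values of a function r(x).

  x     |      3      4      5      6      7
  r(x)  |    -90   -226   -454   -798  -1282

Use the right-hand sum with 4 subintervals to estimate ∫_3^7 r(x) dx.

Δx = 1.
Sum = 1·[(-226) + (-454) + (-798) + (-1282)] = -2760.

-2760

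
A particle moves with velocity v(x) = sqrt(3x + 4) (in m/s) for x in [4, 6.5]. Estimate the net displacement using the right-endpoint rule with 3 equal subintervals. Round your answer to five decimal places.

Δx = (6.5 − 4)/3 = 5/6.
Right endpoints: 29/6, 17/3, 6.5.
v(29/6) ≈ 4.30116, v(17/3) ≈ 4.58258, v(6.5) ≈ 4.84768.
Sum = Δx · [v(29/6) + v(17/3) + v(6.5)].
Sum ≈ 11.44285.

11.44285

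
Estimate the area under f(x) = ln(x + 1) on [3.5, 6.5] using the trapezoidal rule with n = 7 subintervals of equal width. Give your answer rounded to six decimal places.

5.342065

Δx = (6.5 − 3.5)/7 = 3/7.
f(3.5) ≈ 1.504077, f(55/14) ≈ 1.595049, f(61/14) ≈ 1.678431, f(67/14) ≈ 1.755392, f(73/14) ≈ 1.826851, f(79/14) ≈ 1.893542, f(85/14) ≈ 1.956063, f(6.5) ≈ 2.014903.
T_7 = (Δx/2)·[f(x_0) + 2f(x_1) + ... + 2f(x_{6}) + f(x_7)].
Sum ≈ 5.342065.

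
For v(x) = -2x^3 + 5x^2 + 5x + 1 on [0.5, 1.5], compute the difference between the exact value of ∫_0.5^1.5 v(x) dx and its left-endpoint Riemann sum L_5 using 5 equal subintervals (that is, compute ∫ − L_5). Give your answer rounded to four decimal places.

Exact integral: ∫_0.5^1.5 v(x) dx ≈ 8.916667.
L_5 = 8.06.
Error ≈ 8.916667 − 8.06 ≈ 0.8567.

0.8567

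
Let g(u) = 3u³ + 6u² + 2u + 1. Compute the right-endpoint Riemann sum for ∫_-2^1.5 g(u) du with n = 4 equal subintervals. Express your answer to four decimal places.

31.3701

Δu = (1.5 − (-2))/4 = 0.875.
Right endpoints: -1.125, -0.25, 0.625, 1.5.
g(-1.125) = 1061/512, g(-0.25) = 0.828125, g(0.625) = 2727/512, g(1.5) = 27.625.
Sum = Δu · [g(-1.125) + g(-0.25) + g(0.625) + g(1.5)].
Sum ≈ 31.3701.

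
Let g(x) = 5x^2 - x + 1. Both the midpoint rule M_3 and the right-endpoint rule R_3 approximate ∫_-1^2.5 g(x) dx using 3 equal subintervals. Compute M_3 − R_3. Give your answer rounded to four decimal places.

M_3 ≈ 26.598380.
R_3 ≈ 45.824074.
M_3 − R_3 ≈ -19.2257.

-19.2257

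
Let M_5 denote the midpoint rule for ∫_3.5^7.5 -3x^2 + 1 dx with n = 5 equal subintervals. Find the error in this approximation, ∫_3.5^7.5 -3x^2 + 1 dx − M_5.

Exact integral: ∫_3.5^7.5 f(x) dx = -375.
M_5 = -374.36.
Error = -375 − (-374.36) = -0.64.

-0.64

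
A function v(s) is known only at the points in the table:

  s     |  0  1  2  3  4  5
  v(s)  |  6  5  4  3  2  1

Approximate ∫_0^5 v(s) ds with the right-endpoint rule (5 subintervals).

Δs = 1.
Sum = 1·[5 + 4 + 3 + 2 + 1] = 15.

15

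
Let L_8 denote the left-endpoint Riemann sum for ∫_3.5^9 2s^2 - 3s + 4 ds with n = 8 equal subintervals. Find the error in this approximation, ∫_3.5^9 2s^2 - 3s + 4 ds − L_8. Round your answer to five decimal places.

40.72721

Exact integral: ∫_3.5^9 f(s) ds ≈ 376.2916667.
L_8 ≈ 335.5644531.
Error ≈ 376.2916667 − 335.5644531 ≈ 40.72721.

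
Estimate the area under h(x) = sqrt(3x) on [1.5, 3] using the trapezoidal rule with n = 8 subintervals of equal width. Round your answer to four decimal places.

3.8781

Δx = (3 − 1.5)/8 = 0.1875.
h(1.5) ≈ 2.1213, h(1.6875) ≈ 2.2500, h(1.875) ≈ 2.3717, h(2.0625) ≈ 2.4875, h(2.25) ≈ 2.5981, h(2.4375) ≈ 2.7042, h(2.625) ≈ 2.8062, h(2.8125) ≈ 2.9047, h(3) ≈ 3.0000.
T_8 = (Δx/2)·[h(x_0) + 2h(x_1) + ... + 2h(x_{7}) + h(x_8)].
Sum ≈ 3.8781.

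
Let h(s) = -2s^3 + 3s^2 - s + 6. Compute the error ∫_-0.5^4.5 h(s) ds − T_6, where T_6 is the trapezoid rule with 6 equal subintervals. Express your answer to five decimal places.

Exact integral: ∫_-0.5^4.5 h(s) ds = -93.75.
T_6 ≈ -98.9583333.
Error ≈ -93.75 − (-98.9583333) ≈ 5.20833.

5.20833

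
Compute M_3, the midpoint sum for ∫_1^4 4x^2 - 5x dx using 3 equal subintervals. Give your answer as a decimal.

Δx = (4 − 1)/3 = 1.
Midpoints: 1.5, 2.5, 3.5.
f(1.5) = 1.5, f(2.5) = 12.5, f(3.5) = 31.5.
Sum = Δx · [f(1.5) + f(2.5) + f(3.5)].
Sum = 45.5.

45.5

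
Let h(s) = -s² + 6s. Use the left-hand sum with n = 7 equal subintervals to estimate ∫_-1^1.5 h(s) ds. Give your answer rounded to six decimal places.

Δs = (1.5 − (-1))/7 = 5/14.
Left endpoints: -1, -9/14, -2/7, 1/14, 3/7, 11/14, 8/7.
h(-1) = -7, h(-9/14) = -837/196, h(-2/7) = -88/49, h(1/14) = 83/196, h(3/7) = 117/49, h(11/14) = 803/196, h(8/7) = 272/49.
Sum = Δs · [h(-1) + h(-9/14) + h(-2/7) + ...].
Sum ≈ -0.216837.

-0.216837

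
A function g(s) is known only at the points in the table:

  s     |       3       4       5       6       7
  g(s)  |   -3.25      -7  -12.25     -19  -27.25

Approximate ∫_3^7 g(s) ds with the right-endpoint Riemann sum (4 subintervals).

Δs = 1.
Sum = 1·[(-7) + (-12.25) + (-19) + (-27.25)] = -65.5.

-65.5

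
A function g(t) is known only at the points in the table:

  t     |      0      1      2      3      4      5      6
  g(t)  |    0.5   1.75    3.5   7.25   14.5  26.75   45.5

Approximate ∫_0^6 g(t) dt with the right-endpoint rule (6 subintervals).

99.25

Δt = 1.
Sum = 1·[1.75 + 3.5 + 7.25 + 14.5 + 26.75 + 45.5] = 99.25.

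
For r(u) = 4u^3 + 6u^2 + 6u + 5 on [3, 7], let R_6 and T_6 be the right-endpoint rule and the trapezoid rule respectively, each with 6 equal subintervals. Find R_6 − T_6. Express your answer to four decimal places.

R_6 ≈ 3620.888889.
T_6 ≈ 3111.555556.
R_6 − T_6 ≈ 509.3333.

509.3333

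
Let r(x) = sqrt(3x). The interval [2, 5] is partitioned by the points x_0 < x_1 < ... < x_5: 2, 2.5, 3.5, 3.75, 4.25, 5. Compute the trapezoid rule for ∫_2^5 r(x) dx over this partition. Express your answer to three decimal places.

Subinterval widths: 0.5, 1, 0.25, 0.5, 0.75.
r(2) ≈ 2.449, r(2.5) ≈ 2.739, r(3.5) ≈ 3.240, r(3.75) ≈ 3.354, r(4.25) ≈ 3.571, r(5) ≈ 3.873.
On each subinterval the trapezoid contributes (Δx_i/2)·[r(x_{i-1}) + r(x_i)].
Sum ≈ 9.633.

9.633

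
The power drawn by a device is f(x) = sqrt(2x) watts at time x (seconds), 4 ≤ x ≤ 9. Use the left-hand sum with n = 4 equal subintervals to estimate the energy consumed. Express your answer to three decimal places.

Δx = (9 − 4)/4 = 1.25.
Left endpoints: 4, 5.25, 6.5, 7.75.
f(4) ≈ 2.828, f(5.25) ≈ 3.240, f(6.5) ≈ 3.606, f(7.75) ≈ 3.937.
Sum = Δx · [f(4) + f(5.25) + f(6.5) + f(7.75)].
Sum ≈ 17.014.

17.014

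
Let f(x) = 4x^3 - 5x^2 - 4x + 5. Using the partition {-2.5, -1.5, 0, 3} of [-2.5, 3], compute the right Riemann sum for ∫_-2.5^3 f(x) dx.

161.75

Subinterval widths: 1, 1.5, 3.
Right endpoints: -1.5, 0, 3.
f(-1.5) = -13.75, f(0) = 5, f(3) = 56.
Sum = Σ Δx_i · f(x_i).
Sum = 161.75.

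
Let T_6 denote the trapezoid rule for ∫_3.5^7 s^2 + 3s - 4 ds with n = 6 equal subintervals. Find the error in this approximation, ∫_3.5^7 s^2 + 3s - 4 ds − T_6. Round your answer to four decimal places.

-0.1985

Exact integral: ∫_3.5^7 f(s) ds ≈ 141.166667.
T_6 ≈ 141.365162.
Error ≈ 141.166667 − 141.365162 ≈ -0.1985.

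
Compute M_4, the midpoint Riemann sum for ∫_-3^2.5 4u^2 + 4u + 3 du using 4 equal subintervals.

Δu = (2.5 − (-3))/4 = 1.375.
Midpoints: -2.3125, -0.9375, 0.4375, 1.8125.
f(-2.3125) = 15.140625, f(-0.9375) = 2.765625, f(0.4375) = 5.515625, f(1.8125) = 23.390625.
Sum = Δu · [f(-2.3125) + f(-0.9375) + f(0.4375) + f(1.8125)].
Sum = 64.3671875.

64.3671875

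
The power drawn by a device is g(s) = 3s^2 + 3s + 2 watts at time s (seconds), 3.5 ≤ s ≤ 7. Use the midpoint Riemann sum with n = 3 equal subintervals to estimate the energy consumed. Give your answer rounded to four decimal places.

Δs = (7 − 3.5)/3 = 7/6.
Midpoints: 49/12, 5.25, 77/12.
g(49/12) = 3085/48, g(5.25) = 100.4375, g(77/12) = 6949/48.
Sum = Δs · [g(49/12) + g(5.25) + g(77/12)].
Sum ≈ 361.0590.

361.0590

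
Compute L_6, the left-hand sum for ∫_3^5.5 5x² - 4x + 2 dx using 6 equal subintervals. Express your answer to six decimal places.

175.101273

Δx = (5.5 − 3)/6 = 5/12.
Left endpoints: 3, 41/12, 23/6, 4.25, 14/3, 61/12.
f(3) = 35, f(41/12) = 6725/144, f(23/6) = 2165/36, f(4.25) = 75.3125, f(14/3) = 830/9, f(61/12) = 15965/144.
Sum = Δx · [f(3) + f(41/12) + f(23/6) + ...].
Sum ≈ 175.101273.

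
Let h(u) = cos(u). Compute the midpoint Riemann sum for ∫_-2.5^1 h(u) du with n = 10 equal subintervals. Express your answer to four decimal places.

Δu = (1 − (-2.5))/10 = 0.35.
Midpoints: -2.325, -1.975, -1.625, -1.275, -0.925, -0.575, -0.225, 0.125, 0.475, 0.825.
h(-2.325) ≈ -0.6847, h(-1.975) ≈ -0.3933, h(-1.625) ≈ -0.0542, h(-1.275) ≈ 0.2915, h(-0.925) ≈ 0.6018, h(-0.575) ≈ 0.8392, h(-0.225) ≈ 0.9748, h(0.125) ≈ 0.9922, h(0.475) ≈ 0.8893, h(0.825) ≈ 0.6786.
Sum = Δu · [h(-2.325) + h(-1.975) + h(-1.625) + ...].
Sum ≈ 1.4473.

1.4473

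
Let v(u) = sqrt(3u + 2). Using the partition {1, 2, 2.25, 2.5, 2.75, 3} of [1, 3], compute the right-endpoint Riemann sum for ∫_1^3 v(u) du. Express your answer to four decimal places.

Subinterval widths: 1, 0.25, 0.25, 0.25, 0.25.
Right endpoints: 2, 2.25, 2.5, 2.75, 3.
v(2) ≈ 2.8284, v(2.25) ≈ 2.9580, v(2.5) ≈ 3.0822, v(2.75) ≈ 3.2016, v(3) ≈ 3.3166.
Sum = Σ Δu_i · v(u_i).
Sum ≈ 5.9680.

5.9680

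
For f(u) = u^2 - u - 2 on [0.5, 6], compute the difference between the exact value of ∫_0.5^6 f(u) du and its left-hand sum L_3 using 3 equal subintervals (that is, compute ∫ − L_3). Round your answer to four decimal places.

Exact integral: ∫_0.5^6 f(u) du ≈ 43.083333.
L_3 ≈ 18.435185.
Error ≈ 43.083333 − 18.435185 ≈ 24.6481.

24.6481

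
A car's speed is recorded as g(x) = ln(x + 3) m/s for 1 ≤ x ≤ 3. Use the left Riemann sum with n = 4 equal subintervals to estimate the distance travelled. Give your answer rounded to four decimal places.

3.1023

Δx = (3 − 1)/4 = 0.5.
Left endpoints: 1, 1.5, 2, 2.5.
g(1) ≈ 1.3863, g(1.5) ≈ 1.5041, g(2) ≈ 1.6094, g(2.5) ≈ 1.7047.
Sum = Δx · [g(1) + g(1.5) + g(2) + g(2.5)].
Sum ≈ 3.1023.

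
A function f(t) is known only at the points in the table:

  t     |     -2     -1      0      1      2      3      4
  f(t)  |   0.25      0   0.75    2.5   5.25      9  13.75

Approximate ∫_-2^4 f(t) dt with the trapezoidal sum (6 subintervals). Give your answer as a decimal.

24.5

Δt = 1.
T_6 = (1/2)·[0.25 + 2·0 + 2·0.75 + 2·2.5 + 2·5.25 + 2·9 + 13.75] = 24.5.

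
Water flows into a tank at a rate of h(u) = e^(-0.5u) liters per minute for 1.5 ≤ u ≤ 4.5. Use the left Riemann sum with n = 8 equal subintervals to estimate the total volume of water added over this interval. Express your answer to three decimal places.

Δu = (4.5 − 1.5)/8 = 0.375.
Left endpoints: 1.5, 1.875, 2.25, 2.625, 3, 3.375, 3.75, 4.125.
h(1.5) ≈ 0.472, h(1.875) ≈ 0.392, h(2.25) ≈ 0.325, h(2.625) ≈ 0.269, h(3) ≈ 0.223, h(3.375) ≈ 0.185, h(3.75) ≈ 0.153, h(4.125) ≈ 0.127.
Sum = Δu · [h(1.5) + h(1.875) + h(2.25) + ...].
Sum ≈ 0.805.

0.805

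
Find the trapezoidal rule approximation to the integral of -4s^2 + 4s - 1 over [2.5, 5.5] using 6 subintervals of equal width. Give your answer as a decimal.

-156.5

Δs = (5.5 − 2.5)/6 = 0.5.
f(2.5) = -16, f(3) = -25, f(3.5) = -36, f(4) = -49, f(4.5) = -64, f(5) = -81, f(5.5) = -100.
T_6 = (Δs/2)·[f(s_0) + 2f(s_1) + ... + 2f(s_{5}) + f(s_6)].
Sum = -156.5.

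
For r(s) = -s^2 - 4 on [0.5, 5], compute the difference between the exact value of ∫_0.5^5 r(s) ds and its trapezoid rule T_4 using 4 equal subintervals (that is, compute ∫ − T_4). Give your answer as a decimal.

0.94921875

Exact integral: ∫_0.5^5 r(s) ds = -59.625.
T_4 = -60.57421875.
Error = -59.625 − (-60.57421875) = 0.94921875.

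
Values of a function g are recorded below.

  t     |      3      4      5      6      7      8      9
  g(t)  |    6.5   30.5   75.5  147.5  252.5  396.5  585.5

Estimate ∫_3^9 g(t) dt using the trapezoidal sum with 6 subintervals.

1198.5

Δt = 1.
T_6 = (1/2)·[6.5 + 2·30.5 + 2·75.5 + 2·147.5 + 2·252.5 + 2·396.5 + 585.5] = 1198.5.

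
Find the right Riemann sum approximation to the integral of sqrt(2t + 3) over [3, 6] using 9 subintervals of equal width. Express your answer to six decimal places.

Δt = (6 − 3)/9 = 1/3.
Right endpoints: 10/3, 11/3, 4, 13/3, 14/3, 5, 16/3, 17/3, 6.
f(10/3) ≈ 3.109126, f(11/3) ≈ 3.214550, f(4) ≈ 3.316625, f(13/3) ≈ 3.415650, f(14/3) ≈ 3.511885, f(5) ≈ 3.605551, f(16/3) ≈ 3.696846, f(17/3) ≈ 3.785939, f(6) ≈ 3.872983.
Sum = Δt · [f(10/3) + f(11/3) + f(4) + ...].
Sum ≈ 10.509718.

10.509718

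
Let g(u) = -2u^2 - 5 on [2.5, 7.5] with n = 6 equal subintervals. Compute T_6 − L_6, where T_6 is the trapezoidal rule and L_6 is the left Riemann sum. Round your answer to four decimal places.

T_6 ≈ -296.990741.
L_6 ≈ -255.324074.
T_6 − L_6 ≈ -41.6667.

-41.6667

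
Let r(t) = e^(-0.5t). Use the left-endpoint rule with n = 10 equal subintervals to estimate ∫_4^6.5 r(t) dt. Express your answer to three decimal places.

0.205

Δt = (6.5 − 4)/10 = 0.25.
Left endpoints: 4, 4.25, 4.5, 4.75, 5, 5.25, 5.5, 5.75, 6, 6.25.
r(4) ≈ 0.135, r(4.25) ≈ 0.119, r(4.5) ≈ 0.105, r(4.75) ≈ 0.093, r(5) ≈ 0.082, r(5.25) ≈ 0.072, r(5.5) ≈ 0.064, r(5.75) ≈ 0.056, r(6) ≈ 0.050, r(6.25) ≈ 0.044.
Sum = Δt · [r(4) + r(4.25) + r(4.5) + ...].
Sum ≈ 0.205.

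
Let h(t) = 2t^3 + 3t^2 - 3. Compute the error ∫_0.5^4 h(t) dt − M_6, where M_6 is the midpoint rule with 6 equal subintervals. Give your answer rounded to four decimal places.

Exact integral: ∫_0.5^4 h(t) dt = 181.34375.
M_6 ≈ 179.706163.
Error ≈ 181.34375 − 179.706163 ≈ 1.6376.

1.6376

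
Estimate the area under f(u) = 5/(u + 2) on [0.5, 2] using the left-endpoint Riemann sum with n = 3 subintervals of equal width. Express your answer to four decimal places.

Δu = (2 − 0.5)/3 = 0.5.
Left endpoints: 0.5, 1, 1.5.
f(0.5) = 2, f(1) = 5/3, f(1.5) = 10/7.
Sum = Δu · [f(0.5) + f(1) + f(1.5)].
Sum ≈ 2.5476.

2.5476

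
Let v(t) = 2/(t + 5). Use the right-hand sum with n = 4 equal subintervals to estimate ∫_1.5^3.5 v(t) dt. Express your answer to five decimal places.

0.51884

Δt = (3.5 − 1.5)/4 = 0.5.
Right endpoints: 2, 2.5, 3, 3.5.
v(2) = 2/7, v(2.5) = 4/15, v(3) = 0.25, v(3.5) = 4/17.
Sum = Δt · [v(2) + v(2.5) + v(3) + v(3.5)].
Sum ≈ 0.51884.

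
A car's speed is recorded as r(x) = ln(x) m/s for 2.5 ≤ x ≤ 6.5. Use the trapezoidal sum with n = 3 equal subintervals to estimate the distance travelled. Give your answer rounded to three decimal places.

5.840

Δx = (6.5 − 2.5)/3 = 4/3.
r(2.5) ≈ 0.916, r(23/6) ≈ 1.344, r(31/6) ≈ 1.642, r(6.5) ≈ 1.872.
T_3 = (Δx/2)·[r(x_0) + 2r(x_1) + 2r(x_2) + r(x_3)].
Sum ≈ 5.840.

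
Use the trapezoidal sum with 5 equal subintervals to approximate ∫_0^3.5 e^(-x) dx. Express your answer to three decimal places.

1.009

Δx = (3.5 − 0)/5 = 0.7.
f(0) ≈ 1.000, f(0.7) ≈ 0.497, f(1.4) ≈ 0.247, f(2.1) ≈ 0.122, f(2.8) ≈ 0.061, f(3.5) ≈ 0.030.
T_5 = (Δx/2)·[f(x_0) + 2f(x_1) + ... + 2f(x_{4}) + f(x_5)].
Sum ≈ 1.009.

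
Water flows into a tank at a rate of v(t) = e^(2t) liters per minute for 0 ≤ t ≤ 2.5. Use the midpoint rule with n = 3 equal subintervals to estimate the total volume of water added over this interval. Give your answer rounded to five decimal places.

65.81964

Δt = (2.5 − 0)/3 = 5/6.
Midpoints: 5/12, 1.25, 25/12.
v(5/12) ≈ 2.30098, v(1.25) ≈ 12.18249, v(25/12) ≈ 64.50009.
Sum = Δt · [v(5/12) + v(1.25) + v(25/12)].
Sum ≈ 65.81964.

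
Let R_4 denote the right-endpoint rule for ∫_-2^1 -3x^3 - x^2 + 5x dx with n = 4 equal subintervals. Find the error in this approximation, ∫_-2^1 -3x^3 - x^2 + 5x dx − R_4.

2.390625

Exact integral: ∫_-2^1 f(x) dx = 0.75.
R_4 = -1.640625.
Error = 0.75 − (-1.640625) = 2.390625.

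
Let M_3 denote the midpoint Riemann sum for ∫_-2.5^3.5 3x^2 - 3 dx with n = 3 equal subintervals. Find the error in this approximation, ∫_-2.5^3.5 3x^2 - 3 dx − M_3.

Exact integral: ∫_-2.5^3.5 f(x) dx = 40.5.
M_3 = 34.5.
Error = 40.5 − 34.5 = 6.

6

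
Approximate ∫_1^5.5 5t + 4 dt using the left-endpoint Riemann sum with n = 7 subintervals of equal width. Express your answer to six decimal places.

Δt = (5.5 − 1)/7 = 9/14.
Left endpoints: 1, 23/14, 16/7, 41/14, 25/7, 59/14, 34/7.
f(1) = 9, f(23/14) = 171/14, f(16/7) = 108/7, f(41/14) = 261/14, f(25/7) = 153/7, f(59/14) = 351/14, f(34/7) = 198/7.
Sum = Δt · [f(1) + f(23/14) + f(16/7) + ...].
Sum ≈ 83.892857.

83.892857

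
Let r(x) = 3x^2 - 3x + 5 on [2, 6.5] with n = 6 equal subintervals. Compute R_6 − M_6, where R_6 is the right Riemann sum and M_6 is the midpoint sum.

R_6 = 270.984375.
M_6 = 231.1171875.
R_6 − M_6 = 39.8671875.

39.8671875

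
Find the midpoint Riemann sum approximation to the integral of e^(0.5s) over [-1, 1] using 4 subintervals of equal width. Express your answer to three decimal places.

Δs = (1 − (-1))/4 = 0.5.
Midpoints: -0.75, -0.25, 0.25, 0.75.
f(-0.75) ≈ 0.687, f(-0.25) ≈ 0.882, f(0.25) ≈ 1.133, f(0.75) ≈ 1.455.
Sum = Δs · [f(-0.75) + f(-0.25) + f(0.25) + f(0.75)].
Sum ≈ 2.079.

2.079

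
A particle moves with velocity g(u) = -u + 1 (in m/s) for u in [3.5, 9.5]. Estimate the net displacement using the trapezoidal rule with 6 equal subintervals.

Δu = (9.5 − 3.5)/6 = 1.
g(3.5) = -2.5, g(4.5) = -3.5, g(5.5) = -4.5, g(6.5) = -5.5, g(7.5) = -6.5, g(8.5) = -7.5, g(9.5) = -8.5.
T_6 = (Δu/2)·[g(u_0) + 2g(u_1) + ... + 2g(u_{5}) + g(u_6)].
Sum = -33.

-33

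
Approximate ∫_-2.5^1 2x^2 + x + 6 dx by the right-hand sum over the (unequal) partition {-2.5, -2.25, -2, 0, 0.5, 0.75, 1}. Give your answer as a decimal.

26.1875

Subinterval widths: 0.25, 0.25, 2, 0.5, 0.25, 0.25.
Right endpoints: -2.25, -2, 0, 0.5, 0.75, 1.
f(-2.25) = 13.875, f(-2) = 12, f(0) = 6, f(0.5) = 7, f(0.75) = 7.875, f(1) = 9.
Sum = Σ Δx_i · f(x_i).
Sum = 26.1875.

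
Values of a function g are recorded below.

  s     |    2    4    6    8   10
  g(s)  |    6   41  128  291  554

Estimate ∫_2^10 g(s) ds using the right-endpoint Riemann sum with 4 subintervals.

Δs = 2.
Sum = 2·[41 + 128 + 291 + 554] = 2028.

2028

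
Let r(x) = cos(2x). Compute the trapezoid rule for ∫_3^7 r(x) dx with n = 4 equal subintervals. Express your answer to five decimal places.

Δx = (7 − 3)/4 = 1.
r(3) ≈ 0.96017, r(4) ≈ -0.14550, r(5) ≈ -0.83907, r(6) ≈ 0.84385, r(7) ≈ 0.13674.
T_4 = (Δx/2)·[r(x_0) + 2r(x_1) + 2r(x_2) + 2r(x_3) + r(x_4)].
Sum ≈ 0.40774.

0.40774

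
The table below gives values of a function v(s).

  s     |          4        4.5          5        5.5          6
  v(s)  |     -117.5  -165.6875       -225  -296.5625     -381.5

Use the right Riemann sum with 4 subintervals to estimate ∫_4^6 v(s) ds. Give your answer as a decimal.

Δs = 0.5.
Sum = 0.5·[(-165.6875) + (-225) + (-296.5625) + (-381.5)] = -534.375.

-534.375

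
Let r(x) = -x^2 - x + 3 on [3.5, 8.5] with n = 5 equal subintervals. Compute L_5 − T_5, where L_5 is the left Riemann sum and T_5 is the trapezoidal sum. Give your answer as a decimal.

32.5

L_5 = -173.75.
T_5 = -206.25.
L_5 − T_5 = 32.5.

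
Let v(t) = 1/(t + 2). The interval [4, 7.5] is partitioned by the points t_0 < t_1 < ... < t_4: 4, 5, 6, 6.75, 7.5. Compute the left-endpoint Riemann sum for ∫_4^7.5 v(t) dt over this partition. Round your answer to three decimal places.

0.489

Subinterval widths: 1, 1, 0.75, 0.75.
Left endpoints: 4, 5, 6, 6.75.
v(4) = 1/6, v(5) = 1/7, v(6) = 0.125, v(6.75) = 4/35.
Sum = Σ Δt_i · v(t_i).
Sum ≈ 0.489.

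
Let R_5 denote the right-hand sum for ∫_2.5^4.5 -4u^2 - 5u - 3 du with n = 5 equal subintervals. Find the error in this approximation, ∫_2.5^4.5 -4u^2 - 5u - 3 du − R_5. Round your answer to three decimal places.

Exact integral: ∫_2.5^4.5 f(u) du ≈ -141.66667.
R_5 = -155.08.
Error ≈ -141.66667 − (-155.08) ≈ 13.413.

13.413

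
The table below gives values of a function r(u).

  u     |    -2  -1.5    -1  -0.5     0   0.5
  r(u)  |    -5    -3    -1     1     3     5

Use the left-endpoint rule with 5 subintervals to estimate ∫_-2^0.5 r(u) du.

Δu = 0.5.
Sum = 0.5·[(-5) + (-3) + (-1) + 1 + 3] = -2.5.

-2.5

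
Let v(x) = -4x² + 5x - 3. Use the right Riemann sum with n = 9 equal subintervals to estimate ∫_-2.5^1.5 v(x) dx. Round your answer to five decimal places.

-39.86008

Δx = (1.5 − (-2.5))/9 = 4/9.
Right endpoints: -37/18, -29/18, -7/6, -13/18, -5/18, 1/6, 11/18, 19/18, 1.5.
v(-37/18) = -4889/162, v(-29/18) = -3473/162, v(-7/6) = -257/18, v(-13/18) = -1409/162, v(-5/18) = -761/162, v(1/6) = -41/18, v(11/18) = -233/162, v(19/18) = -353/162, v(1.5) = -4.5.
Sum = Δx · [v(-37/18) + v(-29/18) + v(-7/6) + ...].
Sum ≈ -39.86008.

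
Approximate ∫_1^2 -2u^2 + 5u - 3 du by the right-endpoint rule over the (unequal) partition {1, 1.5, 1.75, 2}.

-0.34375

Subinterval widths: 0.5, 0.25, 0.25.
Right endpoints: 1.5, 1.75, 2.
f(1.5) = 0, f(1.75) = -0.375, f(2) = -1.
Sum = Σ Δu_i · f(u_i).
Sum = -0.34375.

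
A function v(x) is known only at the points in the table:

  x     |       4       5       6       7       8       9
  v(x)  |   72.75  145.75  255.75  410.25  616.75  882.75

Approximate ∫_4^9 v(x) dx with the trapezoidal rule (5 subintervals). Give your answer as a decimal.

Δx = 1.
T_5 = (1/2)·[72.75 + 2·145.75 + 2·255.75 + 2·410.25 + 2·616.75 + 882.75] = 1906.25.

1906.25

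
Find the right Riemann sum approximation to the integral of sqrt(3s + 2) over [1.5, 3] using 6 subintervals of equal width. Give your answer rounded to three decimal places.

Δs = (3 − 1.5)/6 = 0.25.
Right endpoints: 1.75, 2, 2.25, 2.5, 2.75, 3.
f(1.75) ≈ 2.693, f(2) ≈ 2.828, f(2.25) ≈ 2.958, f(2.5) ≈ 3.082, f(2.75) ≈ 3.202, f(3) ≈ 3.317.
Sum = Δs · [f(1.75) + f(2) + f(2.25) + ...].
Sum ≈ 4.520.

4.520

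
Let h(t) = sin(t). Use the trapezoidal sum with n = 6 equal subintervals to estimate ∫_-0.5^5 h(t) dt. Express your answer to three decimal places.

0.552

Δt = (5 − (-0.5))/6 = 11/12.
h(-0.5) ≈ -0.479, h(5/12) ≈ 0.405, h(4/3) ≈ 0.972, h(2.25) ≈ 0.778, h(19/6) ≈ -0.025, h(49/12) ≈ -0.809, h(5) ≈ -0.959.
T_6 = (Δt/2)·[h(t_0) + 2h(t_1) + ... + 2h(t_{5}) + h(t_6)].
Sum ≈ 0.552.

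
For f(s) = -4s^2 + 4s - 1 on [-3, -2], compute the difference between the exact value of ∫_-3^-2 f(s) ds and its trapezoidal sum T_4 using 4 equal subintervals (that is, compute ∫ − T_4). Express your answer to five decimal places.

Exact integral: ∫_-3^-2 f(s) ds ≈ -36.3333333.
T_4 = -36.375.
Error ≈ -36.3333333 − (-36.375) ≈ 0.04167.

0.04167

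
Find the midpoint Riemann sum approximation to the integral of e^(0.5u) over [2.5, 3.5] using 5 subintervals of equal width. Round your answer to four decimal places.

4.5266

Δu = (3.5 − 2.5)/5 = 0.2.
Midpoints: 2.6, 2.8, 3, 3.2, 3.4.
f(2.6) ≈ 3.6693, f(2.8) ≈ 4.0552, f(3) ≈ 4.4817, f(3.2) ≈ 4.9530, f(3.4) ≈ 5.4739.
Sum = Δu · [f(2.6) + f(2.8) + f(3) + f(3.2) + f(3.4)].
Sum ≈ 4.5266.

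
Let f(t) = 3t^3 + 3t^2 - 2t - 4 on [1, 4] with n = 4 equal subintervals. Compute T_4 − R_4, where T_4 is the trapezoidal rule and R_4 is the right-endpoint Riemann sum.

-85.5

T_4 = 234.421875.
R_4 = 319.921875.
T_4 − R_4 = -85.5.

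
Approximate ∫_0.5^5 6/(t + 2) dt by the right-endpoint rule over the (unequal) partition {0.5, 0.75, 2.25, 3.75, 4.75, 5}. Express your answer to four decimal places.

5.3315

Subinterval widths: 0.25, 1.5, 1.5, 1, 0.25.
Right endpoints: 0.75, 2.25, 3.75, 4.75, 5.
f(0.75) = 24/11, f(2.25) = 24/17, f(3.75) = 24/23, f(4.75) = 8/9, f(5) = 6/7.
Sum = Σ Δt_i · f(t_i).
Sum ≈ 5.3315.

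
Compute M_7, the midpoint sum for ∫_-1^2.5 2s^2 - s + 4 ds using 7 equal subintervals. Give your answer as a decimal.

Δs = (2.5 − (-1))/7 = 0.5.
Midpoints: -0.75, -0.25, 0.25, 0.75, 1.25, 1.75, 2.25.
f(-0.75) = 5.875, f(-0.25) = 4.375, f(0.25) = 3.875, f(0.75) = 4.375, f(1.25) = 5.875, f(1.75) = 8.375, f(2.25) = 11.875.
Sum = Δs · [f(-0.75) + f(-0.25) + f(0.25) + ...].
Sum = 22.3125.

22.3125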